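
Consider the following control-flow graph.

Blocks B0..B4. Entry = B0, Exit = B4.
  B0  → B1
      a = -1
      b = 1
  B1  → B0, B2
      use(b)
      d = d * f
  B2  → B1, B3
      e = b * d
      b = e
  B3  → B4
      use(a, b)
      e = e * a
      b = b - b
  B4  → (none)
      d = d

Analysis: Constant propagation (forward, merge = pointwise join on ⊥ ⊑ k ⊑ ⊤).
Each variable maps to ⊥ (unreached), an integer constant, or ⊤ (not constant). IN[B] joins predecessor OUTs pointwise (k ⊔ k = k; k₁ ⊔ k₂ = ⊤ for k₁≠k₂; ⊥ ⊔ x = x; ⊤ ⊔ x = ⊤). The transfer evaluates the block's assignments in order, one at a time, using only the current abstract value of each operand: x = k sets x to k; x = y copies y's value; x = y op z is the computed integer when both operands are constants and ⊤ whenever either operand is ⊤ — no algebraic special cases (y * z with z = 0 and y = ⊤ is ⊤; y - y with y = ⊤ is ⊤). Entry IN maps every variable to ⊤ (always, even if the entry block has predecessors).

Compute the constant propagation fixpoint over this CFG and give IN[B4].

Answer: {a: -1, b: ⊤, c: ⊤, d: ⊤, e: ⊤, f: ⊤}

Trace:
Converged values:
  B0: | IN=(all ⊤) | OUT={a:-1, b:1; rest ⊤}
  B1: | IN={a:-1; rest ⊤} | OUT={a:-1; rest ⊤}
  B2: | IN={a:-1; rest ⊤} | OUT={a:-1; rest ⊤}
  B3: | IN={a:-1; rest ⊤} | OUT={a:-1; rest ⊤}
  B4: | IN={a:-1; rest ⊤} | OUT={a:-1; rest ⊤}

Merge at B4: IN[B4] = OUT[B3] = {a: -1, b: ⊤, c: ⊤, d: ⊤, e: ⊤, f: ⊤}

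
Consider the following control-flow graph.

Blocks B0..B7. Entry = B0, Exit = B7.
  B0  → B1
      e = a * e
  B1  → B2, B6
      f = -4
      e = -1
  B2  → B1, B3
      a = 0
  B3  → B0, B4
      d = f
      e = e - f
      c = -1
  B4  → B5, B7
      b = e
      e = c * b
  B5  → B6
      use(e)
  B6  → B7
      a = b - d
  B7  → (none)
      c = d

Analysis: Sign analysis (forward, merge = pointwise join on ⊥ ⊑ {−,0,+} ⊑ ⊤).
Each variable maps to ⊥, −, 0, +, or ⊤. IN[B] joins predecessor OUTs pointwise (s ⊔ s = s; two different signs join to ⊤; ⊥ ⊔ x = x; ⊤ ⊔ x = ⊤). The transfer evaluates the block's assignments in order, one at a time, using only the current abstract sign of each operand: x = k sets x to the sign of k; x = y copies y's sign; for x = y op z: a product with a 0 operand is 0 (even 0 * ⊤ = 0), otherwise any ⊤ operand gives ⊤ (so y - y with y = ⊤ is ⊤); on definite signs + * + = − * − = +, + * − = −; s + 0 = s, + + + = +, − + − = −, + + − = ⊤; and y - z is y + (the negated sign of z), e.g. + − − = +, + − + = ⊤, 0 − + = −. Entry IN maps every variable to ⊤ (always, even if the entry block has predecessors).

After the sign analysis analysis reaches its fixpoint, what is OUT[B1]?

Fixpoint table:
  B0:   IN=(all ⊤)   OUT=(all ⊤)
  B1:   IN=(all ⊤)   OUT={e:-, f:-; rest ⊤}
  B2:   IN={e:-, f:-; rest ⊤}   OUT={a:0, e:-, f:-; rest ⊤}
  B3:   IN={a:0, e:-, f:-; rest ⊤}   OUT={a:0, c:-, d:-, f:-; rest ⊤}
  B4:   IN={a:0, c:-, d:-, f:-; rest ⊤}   OUT={a:0, c:-, d:-, f:-; rest ⊤}
  B5:   IN={a:0, c:-, d:-, f:-; rest ⊤}   OUT={a:0, c:-, d:-, f:-; rest ⊤}
  B6:   IN={f:-; rest ⊤}   OUT={f:-; rest ⊤}
  B7:   IN={f:-; rest ⊤}   OUT={f:-; rest ⊤}

Merge at B1: IN[B1] = OUT[B0] ⊔ OUT[B2] = {a: ⊤, b: ⊤, c: ⊤, d: ⊤, e: ⊤, f: ⊤}
Applying B1's transfer function to that IN value gives OUT[B1] (row B1 above).

Answer: {a: ⊤, b: ⊤, c: ⊤, d: ⊤, e: -, f: -}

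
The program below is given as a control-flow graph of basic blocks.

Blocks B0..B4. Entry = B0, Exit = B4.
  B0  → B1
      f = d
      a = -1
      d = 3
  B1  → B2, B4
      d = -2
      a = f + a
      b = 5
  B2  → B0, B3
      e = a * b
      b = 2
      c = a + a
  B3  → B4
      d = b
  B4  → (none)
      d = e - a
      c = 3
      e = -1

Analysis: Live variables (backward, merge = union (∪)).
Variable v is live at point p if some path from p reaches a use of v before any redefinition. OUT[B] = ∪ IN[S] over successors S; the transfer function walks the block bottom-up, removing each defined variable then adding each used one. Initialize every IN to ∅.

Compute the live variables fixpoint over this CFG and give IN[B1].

Answer: {a, e, f}

Working:
Converged values:
  B0: | IN={d, e} | OUT={a, e, f}
  B1: | IN={a, e, f} | OUT={a, b, d, e}
  B2: | IN={a, b, d} | OUT={a, b, d, e}
  B3: | IN={a, b, e} | OUT={a, e}
  B4: | IN={a, e} | OUT={}

Merge at B1: OUT[B1] = IN[B2] ⊔ IN[B4] = {a, b, d, e}
Applying B1's transfer function to that OUT value gives IN[B1] (row B1 above).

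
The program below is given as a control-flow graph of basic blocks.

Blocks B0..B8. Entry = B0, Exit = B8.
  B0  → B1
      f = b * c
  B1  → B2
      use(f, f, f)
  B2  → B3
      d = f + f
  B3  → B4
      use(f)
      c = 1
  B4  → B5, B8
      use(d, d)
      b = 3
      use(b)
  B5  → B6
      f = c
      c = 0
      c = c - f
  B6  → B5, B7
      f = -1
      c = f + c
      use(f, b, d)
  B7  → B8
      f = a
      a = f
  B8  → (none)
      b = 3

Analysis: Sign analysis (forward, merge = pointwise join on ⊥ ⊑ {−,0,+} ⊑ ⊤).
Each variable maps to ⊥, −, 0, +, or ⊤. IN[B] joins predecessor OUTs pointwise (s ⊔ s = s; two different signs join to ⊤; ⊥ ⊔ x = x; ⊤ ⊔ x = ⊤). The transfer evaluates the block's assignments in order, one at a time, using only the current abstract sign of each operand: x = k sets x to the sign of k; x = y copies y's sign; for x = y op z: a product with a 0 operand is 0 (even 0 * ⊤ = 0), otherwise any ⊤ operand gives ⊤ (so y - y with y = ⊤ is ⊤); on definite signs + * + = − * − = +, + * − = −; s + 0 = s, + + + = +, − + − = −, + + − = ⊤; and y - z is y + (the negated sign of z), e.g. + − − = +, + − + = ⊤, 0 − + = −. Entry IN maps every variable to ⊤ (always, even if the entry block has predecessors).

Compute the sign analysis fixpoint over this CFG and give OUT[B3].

Answer: {a: ⊤, b: ⊤, c: +, d: ⊤, e: ⊤, f: ⊤}

Working:
Fixpoint table:
  B0: | IN=(all ⊤) | OUT=(all ⊤)
  B1: | IN=(all ⊤) | OUT=(all ⊤)
  B2: | IN=(all ⊤) | OUT=(all ⊤)
  B3: | IN=(all ⊤) | OUT={c:+; rest ⊤}
  B4: | IN={c:+; rest ⊤} | OUT={b:+, c:+; rest ⊤}
  B5: | IN={b:+; rest ⊤} | OUT={b:+; rest ⊤}
  B6: | IN={b:+; rest ⊤} | OUT={b:+, f:-; rest ⊤}
  B7: | IN={b:+, f:-; rest ⊤} | OUT={b:+; rest ⊤}
  B8: | IN={b:+; rest ⊤} | OUT={b:+; rest ⊤}

Merge at B3: IN[B3] = OUT[B2] = {a: ⊤, b: ⊤, c: ⊤, d: ⊤, e: ⊤, f: ⊤}
Applying B3's transfer function to that IN value gives OUT[B3] (row B3 above).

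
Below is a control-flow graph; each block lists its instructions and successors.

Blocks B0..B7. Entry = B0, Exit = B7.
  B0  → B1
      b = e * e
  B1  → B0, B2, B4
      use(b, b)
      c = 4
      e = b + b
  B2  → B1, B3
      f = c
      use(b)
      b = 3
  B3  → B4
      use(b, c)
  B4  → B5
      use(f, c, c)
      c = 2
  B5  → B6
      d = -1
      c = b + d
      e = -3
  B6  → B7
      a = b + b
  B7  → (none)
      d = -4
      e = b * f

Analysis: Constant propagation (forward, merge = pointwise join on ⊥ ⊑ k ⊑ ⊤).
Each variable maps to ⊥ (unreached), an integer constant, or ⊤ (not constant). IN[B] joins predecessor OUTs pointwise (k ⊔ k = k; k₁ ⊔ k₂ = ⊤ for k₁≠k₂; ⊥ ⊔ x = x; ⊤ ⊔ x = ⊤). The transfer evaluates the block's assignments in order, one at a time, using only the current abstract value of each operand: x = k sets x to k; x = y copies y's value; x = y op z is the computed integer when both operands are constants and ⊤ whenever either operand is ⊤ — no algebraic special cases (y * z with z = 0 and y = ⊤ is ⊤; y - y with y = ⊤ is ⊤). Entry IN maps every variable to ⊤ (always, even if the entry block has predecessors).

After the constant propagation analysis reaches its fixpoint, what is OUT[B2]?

Converged values:
  B0:  IN=(all ⊤)  OUT=(all ⊤)
  B1:  IN=(all ⊤)  OUT={c:4; rest ⊤}
  B2:  IN={c:4; rest ⊤}  OUT={b:3, c:4, f:4; rest ⊤}
  B3:  IN={b:3, c:4, f:4; rest ⊤}  OUT={b:3, c:4, f:4; rest ⊤}
  B4:  IN={c:4; rest ⊤}  OUT={c:2; rest ⊤}
  B5:  IN={c:2; rest ⊤}  OUT={d:-1, e:-3; rest ⊤}
  B6:  IN={d:-1, e:-3; rest ⊤}  OUT={d:-1, e:-3; rest ⊤}
  B7:  IN={d:-1, e:-3; rest ⊤}  OUT={d:-4; rest ⊤}

Merge at B2: IN[B2] = OUT[B1] = {a: ⊤, b: ⊤, c: 4, d: ⊤, e: ⊤, f: ⊤}
Applying B2's transfer function to that IN value gives OUT[B2] (row B2 above).

Answer: {a: ⊤, b: 3, c: 4, d: ⊤, e: ⊤, f: 4}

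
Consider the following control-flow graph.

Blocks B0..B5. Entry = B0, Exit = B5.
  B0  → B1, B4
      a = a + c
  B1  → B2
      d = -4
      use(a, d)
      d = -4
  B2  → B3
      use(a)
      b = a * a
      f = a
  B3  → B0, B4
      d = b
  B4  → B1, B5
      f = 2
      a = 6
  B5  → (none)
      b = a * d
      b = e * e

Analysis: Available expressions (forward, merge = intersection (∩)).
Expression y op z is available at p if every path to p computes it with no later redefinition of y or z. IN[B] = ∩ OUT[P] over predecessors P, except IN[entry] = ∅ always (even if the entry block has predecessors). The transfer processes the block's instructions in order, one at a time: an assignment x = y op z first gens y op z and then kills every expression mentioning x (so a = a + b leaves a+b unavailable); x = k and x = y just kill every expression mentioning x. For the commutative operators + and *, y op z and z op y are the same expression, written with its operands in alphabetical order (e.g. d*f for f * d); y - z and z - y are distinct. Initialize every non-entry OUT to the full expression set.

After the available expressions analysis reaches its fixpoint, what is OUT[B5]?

Answer: {a*d, e*e}

Trace:
Fixpoint table:
  B0:   IN={}   OUT={}
  B1:   IN={}   OUT={}
  B2:   IN={}   OUT={a*a}
  B3:   IN={a*a}   OUT={a*a}
  B4:   IN={}   OUT={}
  B5:   IN={}   OUT={a*d, e*e}

Merge at B5: IN[B5] = OUT[B4] = {}
Applying B5's transfer function to that IN value gives OUT[B5] (row B5 above).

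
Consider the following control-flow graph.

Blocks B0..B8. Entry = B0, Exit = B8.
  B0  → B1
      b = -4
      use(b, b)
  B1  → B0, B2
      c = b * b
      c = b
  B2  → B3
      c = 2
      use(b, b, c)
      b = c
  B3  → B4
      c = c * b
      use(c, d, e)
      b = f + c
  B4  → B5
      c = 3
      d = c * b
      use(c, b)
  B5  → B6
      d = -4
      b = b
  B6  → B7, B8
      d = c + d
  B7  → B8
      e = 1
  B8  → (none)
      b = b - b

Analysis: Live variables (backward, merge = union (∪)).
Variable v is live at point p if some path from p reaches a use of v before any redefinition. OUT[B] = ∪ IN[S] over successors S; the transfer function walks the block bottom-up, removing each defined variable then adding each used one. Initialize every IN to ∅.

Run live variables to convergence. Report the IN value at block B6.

Converged values:
  B0: | IN={d, e, f} | OUT={b, d, e, f}
  B1: | IN={b, d, e, f} | OUT={b, d, e, f}
  B2: | IN={b, d, e, f} | OUT={b, c, d, e, f}
  B3: | IN={b, c, d, e, f} | OUT={b}
  B4: | IN={b} | OUT={b, c}
  B5: | IN={b, c} | OUT={b, c, d}
  B6: | IN={b, c, d} | OUT={b}
  B7: | IN={b} | OUT={b}
  B8: | IN={b} | OUT={}

Merge at B6: OUT[B6] = IN[B7] ⊔ IN[B8] = {b}
Applying B6's transfer function to that OUT value gives IN[B6] (row B6 above).

Answer: {b, c, d}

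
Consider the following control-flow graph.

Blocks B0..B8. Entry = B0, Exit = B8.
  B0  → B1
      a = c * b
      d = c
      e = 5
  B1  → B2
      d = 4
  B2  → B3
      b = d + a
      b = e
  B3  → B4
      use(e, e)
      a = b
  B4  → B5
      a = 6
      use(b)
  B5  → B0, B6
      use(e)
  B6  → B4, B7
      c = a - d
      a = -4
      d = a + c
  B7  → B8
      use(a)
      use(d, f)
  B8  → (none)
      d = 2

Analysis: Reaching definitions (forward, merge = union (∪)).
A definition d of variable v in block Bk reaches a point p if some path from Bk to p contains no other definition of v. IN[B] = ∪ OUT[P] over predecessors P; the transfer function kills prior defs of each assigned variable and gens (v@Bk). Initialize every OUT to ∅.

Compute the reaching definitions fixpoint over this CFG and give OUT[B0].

Fixpoint table:
  B0: | IN={a@B4, b@B2, c@B6, d@B1, d@B6, e@B0} | OUT={a@B0, b@B2, c@B6, d@B0, e@B0}
  B1: | IN={a@B0, b@B2, c@B6, d@B0, e@B0} | OUT={a@B0, b@B2, c@B6, d@B1, e@B0}
  B2: | IN={a@B0, b@B2, c@B6, d@B1, e@B0} | OUT={a@B0, b@B2, c@B6, d@B1, e@B0}
  B3: | IN={a@B0, b@B2, c@B6, d@B1, e@B0} | OUT={a@B3, b@B2, c@B6, d@B1, e@B0}
  B4: | IN={a@B3, a@B6, b@B2, c@B6, d@B1, d@B6, e@B0} | OUT={a@B4, b@B2, c@B6, d@B1, d@B6, e@B0}
  B5: | IN={a@B4, b@B2, c@B6, d@B1, d@B6, e@B0} | OUT={a@B4, b@B2, c@B6, d@B1, d@B6, e@B0}
  B6: | IN={a@B4, b@B2, c@B6, d@B1, d@B6, e@B0} | OUT={a@B6, b@B2, c@B6, d@B6, e@B0}
  B7: | IN={a@B6, b@B2, c@B6, d@B6, e@B0} | OUT={a@B6, b@B2, c@B6, d@B6, e@B0}
  B8: | IN={a@B6, b@B2, c@B6, d@B6, e@B0} | OUT={a@B6, b@B2, c@B6, d@B8, e@B0}

Merge at B0 (entry node, so the boundary value {} is joined with the incoming edge(s)): IN[B0] = {} ⊔ OUT[B5] = {a@B4, b@B2, c@B6, d@B1, d@B6, e@B0}
Applying B0's transfer function to that IN value gives OUT[B0] (row B0 above).

Answer: {a@B0, b@B2, c@B6, d@B0, e@B0}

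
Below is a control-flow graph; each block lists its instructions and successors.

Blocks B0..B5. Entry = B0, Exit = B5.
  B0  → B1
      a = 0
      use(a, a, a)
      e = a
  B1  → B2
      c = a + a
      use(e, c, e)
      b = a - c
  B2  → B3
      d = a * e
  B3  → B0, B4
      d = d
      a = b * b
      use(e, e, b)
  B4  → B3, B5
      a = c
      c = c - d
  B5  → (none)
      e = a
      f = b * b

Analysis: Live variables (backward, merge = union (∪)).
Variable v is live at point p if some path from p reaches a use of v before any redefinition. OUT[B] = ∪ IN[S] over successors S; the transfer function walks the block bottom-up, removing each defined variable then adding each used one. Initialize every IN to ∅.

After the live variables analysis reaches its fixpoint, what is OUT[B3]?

Answer: {b, c, d, e}

Derivation:
Per-block solution:
  B0:  IN={}  OUT={a, e}
  B1:  IN={a, e}  OUT={a, b, c, e}
  B2:  IN={a, b, c, e}  OUT={b, c, d, e}
  B3:  IN={b, c, d, e}  OUT={b, c, d, e}
  B4:  IN={b, c, d, e}  OUT={a, b, c, d, e}
  B5:  IN={a, b}  OUT={}

Merge at B3: OUT[B3] = IN[B0] ⊔ IN[B4] = {b, c, d, e}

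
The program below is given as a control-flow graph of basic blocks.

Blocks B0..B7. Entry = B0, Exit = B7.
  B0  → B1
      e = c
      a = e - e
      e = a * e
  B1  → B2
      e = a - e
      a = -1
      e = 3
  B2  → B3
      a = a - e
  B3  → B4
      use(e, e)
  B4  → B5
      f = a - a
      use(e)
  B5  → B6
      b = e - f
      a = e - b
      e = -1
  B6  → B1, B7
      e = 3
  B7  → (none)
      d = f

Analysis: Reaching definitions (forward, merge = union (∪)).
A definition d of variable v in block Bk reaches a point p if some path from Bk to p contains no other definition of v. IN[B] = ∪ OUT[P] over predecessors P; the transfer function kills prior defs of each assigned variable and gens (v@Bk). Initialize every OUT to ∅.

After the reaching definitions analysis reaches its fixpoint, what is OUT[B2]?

Fixpoint table:
  B0:  IN={}  OUT={a@B0, e@B0}
  B1:  IN={a@B0, a@B5, b@B5, e@B0, e@B6, f@B4}  OUT={a@B1, b@B5, e@B1, f@B4}
  B2:  IN={a@B1, b@B5, e@B1, f@B4}  OUT={a@B2, b@B5, e@B1, f@B4}
  B3:  IN={a@B2, b@B5, e@B1, f@B4}  OUT={a@B2, b@B5, e@B1, f@B4}
  B4:  IN={a@B2, b@B5, e@B1, f@B4}  OUT={a@B2, b@B5, e@B1, f@B4}
  B5:  IN={a@B2, b@B5, e@B1, f@B4}  OUT={a@B5, b@B5, e@B5, f@B4}
  B6:  IN={a@B5, b@B5, e@B5, f@B4}  OUT={a@B5, b@B5, e@B6, f@B4}
  B7:  IN={a@B5, b@B5, e@B6, f@B4}  OUT={a@B5, b@B5, d@B7, e@B6, f@B4}

Merge at B2: IN[B2] = OUT[B1] = {a@B1, b@B5, e@B1, f@B4}
Applying B2's transfer function to that IN value gives OUT[B2] (row B2 above).

Answer: {a@B2, b@B5, e@B1, f@B4}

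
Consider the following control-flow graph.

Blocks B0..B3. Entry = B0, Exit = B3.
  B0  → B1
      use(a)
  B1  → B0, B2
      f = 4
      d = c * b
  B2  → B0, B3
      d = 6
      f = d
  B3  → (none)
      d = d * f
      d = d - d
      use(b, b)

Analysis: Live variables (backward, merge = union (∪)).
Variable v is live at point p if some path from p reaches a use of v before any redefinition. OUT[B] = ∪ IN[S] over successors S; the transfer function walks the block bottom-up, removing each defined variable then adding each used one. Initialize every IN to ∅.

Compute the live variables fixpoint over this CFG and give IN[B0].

Answer: {a, b, c}

Trace:
Per-block solution:
  B0:   IN={a, b, c}   OUT={a, b, c}
  B1:   IN={a, b, c}   OUT={a, b, c}
  B2:   IN={a, b, c}   OUT={a, b, c, d, f}
  B3:   IN={b, d, f}   OUT={}

Merge at B0: OUT[B0] = IN[B1] = {a, b, c}
Applying B0's transfer function to that OUT value gives IN[B0] (row B0 above).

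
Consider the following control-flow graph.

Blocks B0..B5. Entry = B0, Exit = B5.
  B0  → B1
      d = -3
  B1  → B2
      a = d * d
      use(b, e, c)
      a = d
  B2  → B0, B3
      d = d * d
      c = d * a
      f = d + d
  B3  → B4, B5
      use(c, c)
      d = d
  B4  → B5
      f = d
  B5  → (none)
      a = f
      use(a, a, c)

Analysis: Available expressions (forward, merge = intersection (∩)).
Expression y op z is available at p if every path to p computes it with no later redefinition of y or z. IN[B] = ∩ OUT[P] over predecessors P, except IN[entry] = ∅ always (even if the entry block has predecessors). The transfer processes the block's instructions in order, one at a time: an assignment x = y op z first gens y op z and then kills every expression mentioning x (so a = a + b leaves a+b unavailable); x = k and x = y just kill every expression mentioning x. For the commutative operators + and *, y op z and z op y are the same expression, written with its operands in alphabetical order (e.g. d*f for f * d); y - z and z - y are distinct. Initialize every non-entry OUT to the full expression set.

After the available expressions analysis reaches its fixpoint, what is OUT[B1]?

Answer: {d*d}

Trace:
Per-block solution:
  B0: | IN={} | OUT={}
  B1: | IN={} | OUT={d*d}
  B2: | IN={d*d} | OUT={a*d, d+d}
  B3: | IN={a*d, d+d} | OUT={}
  B4: | IN={} | OUT={}
  B5: | IN={} | OUT={}

Merge at B1: IN[B1] = OUT[B0] = {}
Applying B1's transfer function to that IN value gives OUT[B1] (row B1 above).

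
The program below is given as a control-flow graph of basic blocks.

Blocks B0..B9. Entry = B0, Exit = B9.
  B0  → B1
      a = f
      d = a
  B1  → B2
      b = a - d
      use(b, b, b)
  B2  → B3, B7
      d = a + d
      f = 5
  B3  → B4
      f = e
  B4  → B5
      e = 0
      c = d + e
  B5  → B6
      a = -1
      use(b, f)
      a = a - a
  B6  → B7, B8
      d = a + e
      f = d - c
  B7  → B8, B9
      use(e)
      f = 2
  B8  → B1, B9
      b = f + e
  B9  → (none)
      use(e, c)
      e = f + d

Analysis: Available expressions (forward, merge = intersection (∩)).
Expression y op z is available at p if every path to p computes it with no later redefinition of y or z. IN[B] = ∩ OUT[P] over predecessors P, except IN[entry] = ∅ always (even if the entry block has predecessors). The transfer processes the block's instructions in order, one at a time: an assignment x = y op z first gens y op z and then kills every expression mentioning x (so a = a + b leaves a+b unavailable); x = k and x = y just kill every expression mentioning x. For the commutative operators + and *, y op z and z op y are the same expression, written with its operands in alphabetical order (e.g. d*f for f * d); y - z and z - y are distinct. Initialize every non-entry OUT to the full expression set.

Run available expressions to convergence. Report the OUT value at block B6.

Answer: {a+e, d-c}

Derivation:
Per-block solution:
  B0: | IN={} | OUT={}
  B1: | IN={} | OUT={a-d}
  B2: | IN={a-d} | OUT={}
  B3: | IN={} | OUT={}
  B4: | IN={} | OUT={d+e}
  B5: | IN={d+e} | OUT={d+e}
  B6: | IN={d+e} | OUT={a+e, d-c}
  B7: | IN={} | OUT={}
  B8: | IN={} | OUT={e+f}
  B9: | IN={} | OUT={d+f}

Merge at B6: IN[B6] = OUT[B5] = {d+e}
Applying B6's transfer function to that IN value gives OUT[B6] (row B6 above).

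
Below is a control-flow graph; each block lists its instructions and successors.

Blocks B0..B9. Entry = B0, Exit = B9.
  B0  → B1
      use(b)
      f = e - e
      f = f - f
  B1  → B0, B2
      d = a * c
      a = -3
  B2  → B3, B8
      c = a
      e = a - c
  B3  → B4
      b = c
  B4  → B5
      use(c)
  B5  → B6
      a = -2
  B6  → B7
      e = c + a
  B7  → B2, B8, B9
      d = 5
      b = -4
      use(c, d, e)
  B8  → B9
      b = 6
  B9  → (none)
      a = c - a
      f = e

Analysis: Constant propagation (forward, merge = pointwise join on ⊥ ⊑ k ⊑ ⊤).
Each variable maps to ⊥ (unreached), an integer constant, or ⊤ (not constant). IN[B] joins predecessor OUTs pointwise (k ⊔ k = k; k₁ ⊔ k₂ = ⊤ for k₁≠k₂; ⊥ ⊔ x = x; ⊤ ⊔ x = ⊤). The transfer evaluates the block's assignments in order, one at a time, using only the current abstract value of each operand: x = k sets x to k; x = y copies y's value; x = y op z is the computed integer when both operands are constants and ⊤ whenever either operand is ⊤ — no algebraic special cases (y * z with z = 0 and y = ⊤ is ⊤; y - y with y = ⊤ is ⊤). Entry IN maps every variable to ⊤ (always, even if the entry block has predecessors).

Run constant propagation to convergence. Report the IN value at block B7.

Converged values:
  B0:  IN=(all ⊤)  OUT=(all ⊤)
  B1:  IN=(all ⊤)  OUT={a:-3; rest ⊤}
  B2:  IN=(all ⊤)  OUT=(all ⊤)
  B3:  IN=(all ⊤)  OUT=(all ⊤)
  B4:  IN=(all ⊤)  OUT=(all ⊤)
  B5:  IN=(all ⊤)  OUT={a:-2; rest ⊤}
  B6:  IN={a:-2; rest ⊤}  OUT={a:-2; rest ⊤}
  B7:  IN={a:-2; rest ⊤}  OUT={a:-2, b:-4, d:5; rest ⊤}
  B8:  IN=(all ⊤)  OUT={b:6; rest ⊤}
  B9:  IN=(all ⊤)  OUT=(all ⊤)

Merge at B7: IN[B7] = OUT[B6] = {a: -2, b: ⊤, c: ⊤, d: ⊤, e: ⊤, f: ⊤}

Answer: {a: -2, b: ⊤, c: ⊤, d: ⊤, e: ⊤, f: ⊤}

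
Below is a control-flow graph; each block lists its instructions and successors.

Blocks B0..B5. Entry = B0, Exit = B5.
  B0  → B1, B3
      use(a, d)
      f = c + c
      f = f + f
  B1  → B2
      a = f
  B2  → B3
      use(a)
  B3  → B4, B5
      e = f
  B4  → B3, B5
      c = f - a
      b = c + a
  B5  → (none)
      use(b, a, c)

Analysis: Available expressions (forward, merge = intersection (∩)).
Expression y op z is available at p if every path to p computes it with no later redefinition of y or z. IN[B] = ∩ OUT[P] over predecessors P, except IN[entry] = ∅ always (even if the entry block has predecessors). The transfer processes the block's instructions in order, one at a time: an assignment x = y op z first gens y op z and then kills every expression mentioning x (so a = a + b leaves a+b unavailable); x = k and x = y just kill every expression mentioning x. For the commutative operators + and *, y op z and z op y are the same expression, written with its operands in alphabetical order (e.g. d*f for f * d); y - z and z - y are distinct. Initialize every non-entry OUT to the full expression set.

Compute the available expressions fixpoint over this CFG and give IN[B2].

Fixpoint table:
  B0:   IN={}   OUT={c+c}
  B1:   IN={c+c}   OUT={c+c}
  B2:   IN={c+c}   OUT={c+c}
  B3:   IN={}   OUT={}
  B4:   IN={}   OUT={a+c, f-a}
  B5:   IN={}   OUT={}

Merge at B2: IN[B2] = OUT[B1] = {c+c}

Answer: {c+c}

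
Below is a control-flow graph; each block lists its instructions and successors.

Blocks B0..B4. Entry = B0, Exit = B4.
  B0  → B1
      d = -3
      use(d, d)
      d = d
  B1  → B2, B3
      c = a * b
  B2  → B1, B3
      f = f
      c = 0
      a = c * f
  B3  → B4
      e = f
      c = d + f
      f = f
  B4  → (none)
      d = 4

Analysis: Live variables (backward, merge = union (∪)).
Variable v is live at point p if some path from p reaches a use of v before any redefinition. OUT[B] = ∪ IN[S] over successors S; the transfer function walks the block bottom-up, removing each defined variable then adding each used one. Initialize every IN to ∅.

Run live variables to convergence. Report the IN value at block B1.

Answer: {a, b, d, f}

Trace:
Per-block solution:
  B0: | IN={a, b, f} | OUT={a, b, d, f}
  B1: | IN={a, b, d, f} | OUT={b, d, f}
  B2: | IN={b, d, f} | OUT={a, b, d, f}
  B3: | IN={d, f} | OUT={}
  B4: | IN={} | OUT={}

Merge at B1: OUT[B1] = IN[B2] ⊔ IN[B3] = {b, d, f}
Applying B1's transfer function to that OUT value gives IN[B1] (row B1 above).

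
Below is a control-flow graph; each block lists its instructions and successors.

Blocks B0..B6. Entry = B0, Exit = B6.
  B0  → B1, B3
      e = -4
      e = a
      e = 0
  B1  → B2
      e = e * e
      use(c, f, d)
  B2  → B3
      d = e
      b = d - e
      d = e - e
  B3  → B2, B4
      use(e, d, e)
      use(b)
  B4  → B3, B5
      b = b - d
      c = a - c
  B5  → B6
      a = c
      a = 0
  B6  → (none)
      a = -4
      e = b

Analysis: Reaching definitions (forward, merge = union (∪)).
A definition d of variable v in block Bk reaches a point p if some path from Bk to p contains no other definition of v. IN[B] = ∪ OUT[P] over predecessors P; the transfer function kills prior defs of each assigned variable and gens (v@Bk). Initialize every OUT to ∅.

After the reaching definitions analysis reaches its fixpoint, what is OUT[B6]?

Per-block solution:
  B0:  IN={}  OUT={e@B0}
  B1:  IN={e@B0}  OUT={e@B1}
  B2:  IN={b@B2, b@B4, c@B4, d@B2, e@B0, e@B1}  OUT={b@B2, c@B4, d@B2, e@B0, e@B1}
  B3:  IN={b@B2, b@B4, c@B4, d@B2, e@B0, e@B1}  OUT={b@B2, b@B4, c@B4, d@B2, e@B0, e@B1}
  B4:  IN={b@B2, b@B4, c@B4, d@B2, e@B0, e@B1}  OUT={b@B4, c@B4, d@B2, e@B0, e@B1}
  B5:  IN={b@B4, c@B4, d@B2, e@B0, e@B1}  OUT={a@B5, b@B4, c@B4, d@B2, e@B0, e@B1}
  B6:  IN={a@B5, b@B4, c@B4, d@B2, e@B0, e@B1}  OUT={a@B6, b@B4, c@B4, d@B2, e@B6}

Merge at B6: IN[B6] = OUT[B5] = {a@B5, b@B4, c@B4, d@B2, e@B0, e@B1}
Applying B6's transfer function to that IN value gives OUT[B6] (row B6 above).

Answer: {a@B6, b@B4, c@B4, d@B2, e@B6}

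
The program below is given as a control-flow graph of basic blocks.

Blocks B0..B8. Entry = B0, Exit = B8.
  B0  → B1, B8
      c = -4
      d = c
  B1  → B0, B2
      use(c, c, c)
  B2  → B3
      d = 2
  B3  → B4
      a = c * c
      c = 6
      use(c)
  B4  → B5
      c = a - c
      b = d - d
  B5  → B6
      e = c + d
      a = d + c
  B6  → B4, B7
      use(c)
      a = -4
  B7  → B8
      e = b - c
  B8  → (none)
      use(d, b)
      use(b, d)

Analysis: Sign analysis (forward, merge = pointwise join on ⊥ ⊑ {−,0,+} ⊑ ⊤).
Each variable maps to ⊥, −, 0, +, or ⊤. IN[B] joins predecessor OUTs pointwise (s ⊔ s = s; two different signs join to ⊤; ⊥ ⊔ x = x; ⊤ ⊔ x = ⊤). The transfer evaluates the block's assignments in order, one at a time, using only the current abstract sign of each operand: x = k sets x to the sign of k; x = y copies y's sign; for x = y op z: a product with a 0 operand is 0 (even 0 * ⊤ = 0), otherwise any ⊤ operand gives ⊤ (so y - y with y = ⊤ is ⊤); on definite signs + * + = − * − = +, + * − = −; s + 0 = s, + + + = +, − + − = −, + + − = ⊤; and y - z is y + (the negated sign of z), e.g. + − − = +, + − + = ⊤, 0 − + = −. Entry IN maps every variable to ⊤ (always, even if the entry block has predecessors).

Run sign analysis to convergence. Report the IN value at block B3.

Answer: {a: ⊤, b: ⊤, c: -, d: +, e: ⊤, f: ⊤}

Working:
Per-block solution:
  B0:  IN=(all ⊤)  OUT={c:-, d:-; rest ⊤}
  B1:  IN={c:-, d:-; rest ⊤}  OUT={c:-, d:-; rest ⊤}
  B2:  IN={c:-, d:-; rest ⊤}  OUT={c:-, d:+; rest ⊤}
  B3:  IN={c:-, d:+; rest ⊤}  OUT={a:+, c:+, d:+; rest ⊤}
  B4:  IN={d:+; rest ⊤}  OUT={d:+; rest ⊤}
  B5:  IN={d:+; rest ⊤}  OUT={d:+; rest ⊤}
  B6:  IN={d:+; rest ⊤}  OUT={a:-, d:+; rest ⊤}
  B7:  IN={a:-, d:+; rest ⊤}  OUT={a:-, d:+; rest ⊤}
  B8:  IN=(all ⊤)  OUT=(all ⊤)

Merge at B3: IN[B3] = OUT[B2] = {a: ⊤, b: ⊤, c: -, d: +, e: ⊤, f: ⊤}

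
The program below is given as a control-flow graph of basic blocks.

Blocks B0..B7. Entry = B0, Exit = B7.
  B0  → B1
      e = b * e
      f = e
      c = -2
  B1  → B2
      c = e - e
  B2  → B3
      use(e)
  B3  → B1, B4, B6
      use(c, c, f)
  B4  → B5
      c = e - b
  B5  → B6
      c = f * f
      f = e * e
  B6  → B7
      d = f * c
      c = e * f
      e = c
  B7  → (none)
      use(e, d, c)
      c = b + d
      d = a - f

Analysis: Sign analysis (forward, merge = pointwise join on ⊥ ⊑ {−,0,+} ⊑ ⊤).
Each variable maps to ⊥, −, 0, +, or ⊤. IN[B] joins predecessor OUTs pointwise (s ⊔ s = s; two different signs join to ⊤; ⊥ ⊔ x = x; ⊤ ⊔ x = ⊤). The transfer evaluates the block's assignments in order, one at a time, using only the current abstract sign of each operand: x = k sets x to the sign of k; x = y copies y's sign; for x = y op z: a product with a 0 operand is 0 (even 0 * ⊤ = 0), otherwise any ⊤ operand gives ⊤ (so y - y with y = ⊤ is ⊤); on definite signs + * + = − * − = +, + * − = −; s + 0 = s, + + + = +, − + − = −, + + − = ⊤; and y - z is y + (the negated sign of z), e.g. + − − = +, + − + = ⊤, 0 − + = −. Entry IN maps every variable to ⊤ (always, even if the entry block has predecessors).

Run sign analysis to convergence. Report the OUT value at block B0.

Per-block solution:
  B0: | IN=(all ⊤) | OUT={c:-; rest ⊤}
  B1: | IN=(all ⊤) | OUT=(all ⊤)
  B2: | IN=(all ⊤) | OUT=(all ⊤)
  B3: | IN=(all ⊤) | OUT=(all ⊤)
  B4: | IN=(all ⊤) | OUT=(all ⊤)
  B5: | IN=(all ⊤) | OUT=(all ⊤)
  B6: | IN=(all ⊤) | OUT=(all ⊤)
  B7: | IN=(all ⊤) | OUT=(all ⊤)

B0 is the boundary node: IN[B0] = {a: ⊤, b: ⊤, c: ⊤, d: ⊤, e: ⊤, f: ⊤}
Applying B0's transfer function to that IN value gives OUT[B0] (row B0 above).

Answer: {a: ⊤, b: ⊤, c: -, d: ⊤, e: ⊤, f: ⊤}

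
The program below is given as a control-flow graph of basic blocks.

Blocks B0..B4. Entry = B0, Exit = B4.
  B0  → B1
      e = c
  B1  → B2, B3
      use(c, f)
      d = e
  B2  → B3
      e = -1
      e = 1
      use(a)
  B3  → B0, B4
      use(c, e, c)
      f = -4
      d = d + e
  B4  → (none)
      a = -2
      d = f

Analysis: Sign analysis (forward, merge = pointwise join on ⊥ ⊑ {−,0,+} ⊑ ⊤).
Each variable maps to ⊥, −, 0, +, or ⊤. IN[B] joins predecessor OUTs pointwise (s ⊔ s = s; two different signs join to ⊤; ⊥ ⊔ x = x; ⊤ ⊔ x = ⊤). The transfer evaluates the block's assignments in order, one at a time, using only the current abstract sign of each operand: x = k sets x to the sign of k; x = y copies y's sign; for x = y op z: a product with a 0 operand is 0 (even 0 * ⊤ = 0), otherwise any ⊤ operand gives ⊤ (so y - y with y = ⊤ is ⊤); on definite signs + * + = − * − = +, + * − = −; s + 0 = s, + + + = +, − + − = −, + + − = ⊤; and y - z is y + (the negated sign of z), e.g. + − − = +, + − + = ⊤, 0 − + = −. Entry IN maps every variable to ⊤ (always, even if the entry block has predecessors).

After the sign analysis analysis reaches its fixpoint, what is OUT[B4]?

Answer: {a: -, b: ⊤, c: ⊤, d: -, e: ⊤, f: -}

Working:
Per-block solution:
  B0:  IN=(all ⊤)  OUT=(all ⊤)
  B1:  IN=(all ⊤)  OUT=(all ⊤)
  B2:  IN=(all ⊤)  OUT={e:+; rest ⊤}
  B3:  IN=(all ⊤)  OUT={f:-; rest ⊤}
  B4:  IN={f:-; rest ⊤}  OUT={a:-, d:-, f:-; rest ⊤}

Merge at B4: IN[B4] = OUT[B3] = {a: ⊤, b: ⊤, c: ⊤, d: ⊤, e: ⊤, f: -}
Applying B4's transfer function to that IN value gives OUT[B4] (row B4 above).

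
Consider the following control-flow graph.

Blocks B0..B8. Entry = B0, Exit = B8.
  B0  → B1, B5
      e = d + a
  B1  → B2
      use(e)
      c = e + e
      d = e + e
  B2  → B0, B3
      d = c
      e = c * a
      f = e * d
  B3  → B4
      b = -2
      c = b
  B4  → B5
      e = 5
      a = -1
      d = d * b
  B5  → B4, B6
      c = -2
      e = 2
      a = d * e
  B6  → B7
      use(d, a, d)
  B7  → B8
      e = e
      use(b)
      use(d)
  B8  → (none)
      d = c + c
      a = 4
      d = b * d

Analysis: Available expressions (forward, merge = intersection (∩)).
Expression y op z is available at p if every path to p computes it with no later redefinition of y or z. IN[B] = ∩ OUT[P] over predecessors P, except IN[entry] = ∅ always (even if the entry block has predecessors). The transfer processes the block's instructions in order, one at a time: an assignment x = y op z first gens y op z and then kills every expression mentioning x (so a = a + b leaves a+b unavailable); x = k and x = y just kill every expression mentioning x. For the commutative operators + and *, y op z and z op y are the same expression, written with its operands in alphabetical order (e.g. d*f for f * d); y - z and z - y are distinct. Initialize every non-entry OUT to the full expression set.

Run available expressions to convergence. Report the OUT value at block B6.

Converged values:
  B0:  IN={}  OUT={a+d}
  B1:  IN={a+d}  OUT={e+e}
  B2:  IN={e+e}  OUT={a*c, d*e}
  B3:  IN={a*c, d*e}  OUT={d*e}
  B4:  IN={d*e}  OUT={}
  B5:  IN={}  OUT={d*e}
  B6:  IN={d*e}  OUT={d*e}
  B7:  IN={d*e}  OUT={}
  B8:  IN={}  OUT={c+c}

Merge at B6: IN[B6] = OUT[B5] = {d*e}
Applying B6's transfer function to that IN value gives OUT[B6] (row B6 above).

Answer: {d*e}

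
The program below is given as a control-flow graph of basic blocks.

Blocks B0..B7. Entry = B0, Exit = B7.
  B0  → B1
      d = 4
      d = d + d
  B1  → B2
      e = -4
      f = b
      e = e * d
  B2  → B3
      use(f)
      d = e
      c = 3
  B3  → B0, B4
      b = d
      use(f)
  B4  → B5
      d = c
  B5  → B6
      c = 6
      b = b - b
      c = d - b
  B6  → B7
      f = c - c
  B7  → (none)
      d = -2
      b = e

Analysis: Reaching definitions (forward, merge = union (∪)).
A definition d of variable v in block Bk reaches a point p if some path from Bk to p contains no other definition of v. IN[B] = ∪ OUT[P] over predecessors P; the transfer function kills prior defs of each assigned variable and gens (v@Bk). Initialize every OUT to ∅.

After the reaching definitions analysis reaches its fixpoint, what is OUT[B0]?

Converged values:
  B0:  IN={b@B3, c@B2, d@B2, e@B1, f@B1}  OUT={b@B3, c@B2, d@B0, e@B1, f@B1}
  B1:  IN={b@B3, c@B2, d@B0, e@B1, f@B1}  OUT={b@B3, c@B2, d@B0, e@B1, f@B1}
  B2:  IN={b@B3, c@B2, d@B0, e@B1, f@B1}  OUT={b@B3, c@B2, d@B2, e@B1, f@B1}
  B3:  IN={b@B3, c@B2, d@B2, e@B1, f@B1}  OUT={b@B3, c@B2, d@B2, e@B1, f@B1}
  B4:  IN={b@B3, c@B2, d@B2, e@B1, f@B1}  OUT={b@B3, c@B2, d@B4, e@B1, f@B1}
  B5:  IN={b@B3, c@B2, d@B4, e@B1, f@B1}  OUT={b@B5, c@B5, d@B4, e@B1, f@B1}
  B6:  IN={b@B5, c@B5, d@B4, e@B1, f@B1}  OUT={b@B5, c@B5, d@B4, e@B1, f@B6}
  B7:  IN={b@B5, c@B5, d@B4, e@B1, f@B6}  OUT={b@B7, c@B5, d@B7, e@B1, f@B6}

Merge at B0 (entry node, so the boundary value {} is joined with the incoming edge(s)): IN[B0] = {} ⊔ OUT[B3] = {b@B3, c@B2, d@B2, e@B1, f@B1}
Applying B0's transfer function to that IN value gives OUT[B0] (row B0 above).

Answer: {b@B3, c@B2, d@B0, e@B1, f@B1}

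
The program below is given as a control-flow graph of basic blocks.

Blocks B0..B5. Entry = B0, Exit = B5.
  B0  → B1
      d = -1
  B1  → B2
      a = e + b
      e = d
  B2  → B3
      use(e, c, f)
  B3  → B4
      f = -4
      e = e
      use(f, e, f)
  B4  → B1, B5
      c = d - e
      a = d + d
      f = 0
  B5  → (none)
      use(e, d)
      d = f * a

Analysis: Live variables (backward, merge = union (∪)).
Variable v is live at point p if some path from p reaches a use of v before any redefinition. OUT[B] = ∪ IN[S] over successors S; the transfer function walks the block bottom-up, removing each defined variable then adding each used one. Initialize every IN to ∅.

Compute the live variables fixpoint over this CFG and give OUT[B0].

Fixpoint table:
  B0: | IN={b, c, e, f} | OUT={b, c, d, e, f}
  B1: | IN={b, c, d, e, f} | OUT={b, c, d, e, f}
  B2: | IN={b, c, d, e, f} | OUT={b, d, e}
  B3: | IN={b, d, e} | OUT={b, d, e}
  B4: | IN={b, d, e} | OUT={a, b, c, d, e, f}
  B5: | IN={a, d, e, f} | OUT={}

Merge at B0: OUT[B0] = IN[B1] = {b, c, d, e, f}

Answer: {b, c, d, e, f}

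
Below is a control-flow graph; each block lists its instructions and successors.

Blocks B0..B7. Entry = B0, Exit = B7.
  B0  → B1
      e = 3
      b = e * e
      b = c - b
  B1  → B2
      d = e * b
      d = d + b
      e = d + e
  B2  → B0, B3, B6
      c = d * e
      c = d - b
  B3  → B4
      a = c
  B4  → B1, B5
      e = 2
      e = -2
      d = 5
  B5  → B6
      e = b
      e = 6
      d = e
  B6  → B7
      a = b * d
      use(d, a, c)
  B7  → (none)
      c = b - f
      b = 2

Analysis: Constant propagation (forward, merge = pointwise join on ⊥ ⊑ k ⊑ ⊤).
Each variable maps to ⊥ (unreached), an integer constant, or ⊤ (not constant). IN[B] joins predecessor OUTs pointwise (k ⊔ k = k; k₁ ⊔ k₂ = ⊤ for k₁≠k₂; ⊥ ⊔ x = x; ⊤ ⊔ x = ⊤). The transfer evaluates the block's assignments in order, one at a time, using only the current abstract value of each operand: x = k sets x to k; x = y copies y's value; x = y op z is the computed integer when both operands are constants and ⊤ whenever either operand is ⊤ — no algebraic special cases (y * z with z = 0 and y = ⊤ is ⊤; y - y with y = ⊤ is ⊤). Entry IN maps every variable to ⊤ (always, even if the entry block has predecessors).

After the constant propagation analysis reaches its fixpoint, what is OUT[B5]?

Answer: {a: ⊤, b: ⊤, c: ⊤, d: 6, e: 6, f: ⊤}

Working:
Per-block solution:
  B0:  IN=(all ⊤)  OUT={e:3; rest ⊤}
  B1:  IN=(all ⊤)  OUT=(all ⊤)
  B2:  IN=(all ⊤)  OUT=(all ⊤)
  B3:  IN=(all ⊤)  OUT=(all ⊤)
  B4:  IN=(all ⊤)  OUT={d:5, e:-2; rest ⊤}
  B5:  IN={d:5, e:-2; rest ⊤}  OUT={d:6, e:6; rest ⊤}
  B6:  IN=(all ⊤)  OUT=(all ⊤)
  B7:  IN=(all ⊤)  OUT={b:2; rest ⊤}

Merge at B5: IN[B5] = OUT[B4] = {a: ⊤, b: ⊤, c: ⊤, d: 5, e: -2, f: ⊤}
Applying B5's transfer function to that IN value gives OUT[B5] (row B5 above).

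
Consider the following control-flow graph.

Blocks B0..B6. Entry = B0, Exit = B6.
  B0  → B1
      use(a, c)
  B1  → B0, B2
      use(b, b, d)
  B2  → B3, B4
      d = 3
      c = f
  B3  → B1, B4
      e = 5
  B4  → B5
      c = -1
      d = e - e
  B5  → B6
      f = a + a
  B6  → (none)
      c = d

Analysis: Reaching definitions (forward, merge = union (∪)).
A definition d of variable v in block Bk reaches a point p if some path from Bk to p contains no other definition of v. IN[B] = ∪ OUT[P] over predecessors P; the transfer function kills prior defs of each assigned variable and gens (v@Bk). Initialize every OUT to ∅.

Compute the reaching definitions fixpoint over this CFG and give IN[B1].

Per-block solution:
  B0:  IN={c@B2, d@B2, e@B3}  OUT={c@B2, d@B2, e@B3}
  B1:  IN={c@B2, d@B2, e@B3}  OUT={c@B2, d@B2, e@B3}
  B2:  IN={c@B2, d@B2, e@B3}  OUT={c@B2, d@B2, e@B3}
  B3:  IN={c@B2, d@B2, e@B3}  OUT={c@B2, d@B2, e@B3}
  B4:  IN={c@B2, d@B2, e@B3}  OUT={c@B4, d@B4, e@B3}
  B5:  IN={c@B4, d@B4, e@B3}  OUT={c@B4, d@B4, e@B3, f@B5}
  B6:  IN={c@B4, d@B4, e@B3, f@B5}  OUT={c@B6, d@B4, e@B3, f@B5}

Merge at B1: IN[B1] = OUT[B0] ⊔ OUT[B3] = {c@B2, d@B2, e@B3}

Answer: {c@B2, d@B2, e@B3}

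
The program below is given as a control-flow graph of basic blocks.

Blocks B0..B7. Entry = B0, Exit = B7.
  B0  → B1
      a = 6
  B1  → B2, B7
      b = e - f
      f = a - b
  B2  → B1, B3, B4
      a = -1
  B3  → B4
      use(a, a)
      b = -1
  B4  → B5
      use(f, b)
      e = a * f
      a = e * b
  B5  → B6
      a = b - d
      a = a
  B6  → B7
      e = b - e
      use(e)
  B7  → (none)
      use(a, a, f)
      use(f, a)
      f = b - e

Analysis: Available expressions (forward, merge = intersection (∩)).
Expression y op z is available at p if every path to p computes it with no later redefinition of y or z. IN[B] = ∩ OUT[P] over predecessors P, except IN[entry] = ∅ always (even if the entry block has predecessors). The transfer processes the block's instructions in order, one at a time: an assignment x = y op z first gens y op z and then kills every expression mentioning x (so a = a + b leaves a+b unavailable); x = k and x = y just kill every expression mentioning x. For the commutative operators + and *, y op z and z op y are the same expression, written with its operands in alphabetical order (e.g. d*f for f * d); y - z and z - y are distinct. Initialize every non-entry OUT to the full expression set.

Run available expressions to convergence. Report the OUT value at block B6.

Answer: {b-d}

Derivation:
Fixpoint table:
  B0: | IN={} | OUT={}
  B1: | IN={} | OUT={a-b}
  B2: | IN={a-b} | OUT={}
  B3: | IN={} | OUT={}
  B4: | IN={} | OUT={b*e}
  B5: | IN={b*e} | OUT={b*e, b-d}
  B6: | IN={b*e, b-d} | OUT={b-d}
  B7: | IN={} | OUT={b-e}

Merge at B6: IN[B6] = OUT[B5] = {b*e, b-d}
Applying B6's transfer function to that IN value gives OUT[B6] (row B6 above).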